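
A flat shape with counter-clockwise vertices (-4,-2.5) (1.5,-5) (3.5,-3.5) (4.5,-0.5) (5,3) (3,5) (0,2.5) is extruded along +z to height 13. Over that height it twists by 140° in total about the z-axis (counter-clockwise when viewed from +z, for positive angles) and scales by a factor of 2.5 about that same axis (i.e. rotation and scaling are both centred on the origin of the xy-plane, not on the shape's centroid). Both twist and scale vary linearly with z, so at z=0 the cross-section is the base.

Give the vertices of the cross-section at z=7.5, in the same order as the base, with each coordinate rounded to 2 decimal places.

t = z/height = 7.5/13 = 0.576923
s = 1 + (scale-1)·z/height = 1 + (2.5-1)·7.5/13 = 1.865385
θ = twist·z/height = 140°·7.5/13 = 80.7692° = 1.409689 rad
cos θ = 0.160411, sin θ = 0.987050 (intermediates below are computed at full precision and shown rounded to 5 d.p.)
v1: (-4,-2.5) → rotate → (1.82598,-4.34923) → ×s → (3.40616,-8.11299) → (3.41,-8.11)
v2: (1.5,-5) → rotate → (5.17587,0.67852) → ×s → (9.65498,1.26570) → (9.65,1.27)
v3: (3.5,-3.5) → rotate → (4.01612,2.89324) → ×s → (7.49160,5.39700) → (7.49,5.40)
v4: (4.5,-0.5) → rotate → (1.21538,4.36152) → ×s → (2.26714,8.13591) → (2.27,8.14)
v5: (5,3) → rotate → (-2.15909,5.41649) → ×s → (-4.02754,10.10383) → (-4.03,10.10)
v6: (3,5) → rotate → (-4.45402,3.76321) → ×s → (-8.30846,7.01983) → (-8.31,7.02)
v7: (0,2.5) → rotate → (-2.46763,0.40103) → ×s → (-4.60307,0.74807) → (-4.60,0.75)

Cross-section at z=7.5: (3.41,-8.11) (9.65,1.27) (7.49,5.40) (2.27,8.14) (-4.03,10.10) (-8.31,7.02) (-4.60,0.75)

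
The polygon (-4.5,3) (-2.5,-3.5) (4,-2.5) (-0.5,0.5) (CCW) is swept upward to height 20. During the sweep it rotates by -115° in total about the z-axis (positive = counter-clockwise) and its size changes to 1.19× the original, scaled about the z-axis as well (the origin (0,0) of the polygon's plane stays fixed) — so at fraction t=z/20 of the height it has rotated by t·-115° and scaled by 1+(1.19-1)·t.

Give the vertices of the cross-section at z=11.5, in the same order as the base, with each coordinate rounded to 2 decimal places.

Cross-section at z=11.5: (1.02,5.91) (-4.67,0.96) (-0.74,-5.18) (0.28,0.73)

t = z/height = 11.5/20 = 0.575
s = 1 + (scale-1)·z/height = 1 + (1.19-1)·11.5/20 = 1.109250
θ = twist·z/height = -115°·11.5/20 = -66.1250° = -1.154099 rad
cos θ = 0.404743, sin θ = -0.914431 (intermediates below are computed at full precision and shown rounded to 5 d.p.)
v1: (-4.5,3) → rotate → (0.92195,5.32917) → ×s → (1.02267,5.91138) → (1.02,5.91)
v2: (-2.5,-3.5) → rotate → (-4.21236,0.86948) → ×s → (-4.67256,0.96447) → (-4.67,0.96)
v3: (4,-2.5) → rotate → (-0.66711,-4.66958) → ×s → (-0.73999,-5.17973) → (-0.74,-5.18)
v4: (-0.5,0.5) → rotate → (0.25484,0.65959) → ×s → (0.28269,0.73165) → (0.28,0.73)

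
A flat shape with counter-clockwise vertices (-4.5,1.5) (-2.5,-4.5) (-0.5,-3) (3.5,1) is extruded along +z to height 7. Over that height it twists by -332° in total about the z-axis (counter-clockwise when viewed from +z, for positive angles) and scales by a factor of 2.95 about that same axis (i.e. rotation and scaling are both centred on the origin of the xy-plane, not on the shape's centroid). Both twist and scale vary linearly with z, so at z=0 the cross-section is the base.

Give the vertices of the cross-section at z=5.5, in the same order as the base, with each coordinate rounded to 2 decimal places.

Cross-section at z=5.5: (-1.94,-11.85) (12.26,-4.44) (7.70,-0.04) (-3.91,8.35)

t = z/height = 5.5/7 = 0.785714
s = 1 + (scale-1)·z/height = 1 + (2.95-1)·5.5/7 = 2.532143
θ = twist·z/height = -332°·5.5/7 = -260.8571° = -4.552816 rad
cos θ = -0.158897, sin θ = 0.987295 (intermediates below are computed at full precision and shown rounded to 5 d.p.)
v1: (-4.5,1.5) → rotate → (-0.76591,-4.68117) → ×s → (-1.93939,-11.85340) → (-1.94,-11.85)
v2: (-2.5,-4.5) → rotate → (4.84007,-1.75320) → ×s → (12.25575,-4.43936) → (12.26,-4.44)
v3: (-0.5,-3) → rotate → (3.04133,-0.01696) → ×s → (7.70109,-0.04294) → (7.70,-0.04)
v4: (3.5,1) → rotate → (-1.54343,3.29664) → ×s → (-3.90819,8.34756) → (-3.91,8.35)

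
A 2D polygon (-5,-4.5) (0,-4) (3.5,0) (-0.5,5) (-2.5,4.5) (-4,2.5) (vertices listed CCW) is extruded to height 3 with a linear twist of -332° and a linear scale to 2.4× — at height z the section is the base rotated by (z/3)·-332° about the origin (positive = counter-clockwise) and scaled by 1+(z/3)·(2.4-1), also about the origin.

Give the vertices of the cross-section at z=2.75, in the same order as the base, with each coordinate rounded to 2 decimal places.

t = z/height = 2.75/3 = 0.916667
s = 1 + (scale-1)·z/height = 1 + (2.4-1)·2.75/3 = 2.283333
θ = twist·z/height = -332°·2.75/3 = -304.3333° = -5.311619 rad
cos θ = 0.564007, sin θ = 0.825770 (intermediates below are computed at full precision and shown rounded to 5 d.p.)
v1: (-5,-4.5) → rotate → (0.89593,-6.66688) → ×s → (2.04572,-15.22271) → (2.05,-15.22)
v2: (0,-4) → rotate → (3.30308,-2.25603) → ×s → (7.54204,-5.15126) → (7.54,-5.15)
v3: (3.5,0) → rotate → (1.97402,2.89020) → ×s → (4.50735,6.59928) → (4.51,6.60)
v4: (-0.5,5) → rotate → (-4.41085,2.40715) → ×s → (-10.07145,5.49632) → (-10.07,5.50)
v5: (-2.5,4.5) → rotate → (-5.12598,0.47360) → ×s → (-11.70433,1.08140) → (-11.70,1.08)
v6: (-4,2.5) → rotate → (-4.32045,-1.89306) → ×s → (-9.86503,-4.32250) → (-9.87,-4.32)

Cross-section at z=2.75: (2.05,-15.22) (7.54,-5.15) (4.51,6.60) (-10.07,5.50) (-11.70,1.08) (-9.87,-4.32)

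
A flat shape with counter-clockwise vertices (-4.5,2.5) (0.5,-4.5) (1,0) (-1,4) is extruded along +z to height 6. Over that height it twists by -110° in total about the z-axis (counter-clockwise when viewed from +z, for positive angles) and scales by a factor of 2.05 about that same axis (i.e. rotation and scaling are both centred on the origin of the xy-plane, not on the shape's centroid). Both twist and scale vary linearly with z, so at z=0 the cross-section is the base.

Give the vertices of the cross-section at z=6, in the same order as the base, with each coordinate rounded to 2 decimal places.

Cross-section at z=6: (7.97,6.92) (-9.02,2.19) (-0.70,-1.93) (8.41,-0.88)

t = z/height = 6/6 = 1
s = 1 + (scale-1)·z/height = 1 + (2.05-1)·6/6 = 2.050000
θ = twist·z/height = -110°·6/6 = -110.0000° = -1.919862 rad
cos θ = -0.342020, sin θ = -0.939693 (intermediates below are computed at full precision and shown rounded to 5 d.p.)
v1: (-4.5,2.5) → rotate → (3.88832,3.37357) → ×s → (7.97106,6.91581) → (7.97,6.92)
v2: (0.5,-4.5) → rotate → (-4.39963,1.06924) → ×s → (-9.01924,2.19195) → (-9.02,2.19)
v3: (1,0) → rotate → (-0.34202,-0.93969) → ×s → (-0.70114,-1.92637) → (-0.70,-1.93)
v4: (-1,4) → rotate → (4.10079,-0.42839) → ×s → (8.40662,-0.87820) → (8.41,-0.88)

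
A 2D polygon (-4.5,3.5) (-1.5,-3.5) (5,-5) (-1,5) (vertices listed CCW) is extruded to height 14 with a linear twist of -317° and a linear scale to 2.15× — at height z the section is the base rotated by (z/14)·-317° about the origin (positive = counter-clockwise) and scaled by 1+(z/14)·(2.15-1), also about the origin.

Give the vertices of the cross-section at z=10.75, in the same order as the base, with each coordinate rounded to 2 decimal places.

t = z/height = 10.75/14 = 0.767857
s = 1 + (scale-1)·z/height = 1 + (2.15-1)·10.75/14 = 1.883036
θ = twist·z/height = -317°·10.75/14 = -243.4107° = -4.248318 rad
cos θ = -0.447592, sin θ = 0.894238 (intermediates below are computed at full precision and shown rounded to 5 d.p.)
v1: (-4.5,3.5) → rotate → (-1.11567,-5.59064) → ×s → (-2.10085,-10.52738) → (-2.10,-10.53)
v2: (-1.5,-3.5) → rotate → (3.80122,0.22521) → ×s → (7.15783,0.42409) → (7.16,0.42)
v3: (5,-5) → rotate → (2.23323,6.70915) → ×s → (4.20525,12.63357) → (4.21,12.63)
v4: (-1,5) → rotate → (-4.02360,-3.13220) → ×s → (-7.57658,-5.89804) → (-7.58,-5.90)

Cross-section at z=10.75: (-2.10,-10.53) (7.16,0.42) (4.21,12.63) (-7.58,-5.90)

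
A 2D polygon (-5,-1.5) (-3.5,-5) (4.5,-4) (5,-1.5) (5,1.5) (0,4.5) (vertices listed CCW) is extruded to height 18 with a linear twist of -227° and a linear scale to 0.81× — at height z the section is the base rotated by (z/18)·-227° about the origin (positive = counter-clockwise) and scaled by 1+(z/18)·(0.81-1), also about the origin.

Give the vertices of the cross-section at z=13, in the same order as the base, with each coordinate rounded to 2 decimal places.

Cross-section at z=13: (3.79,2.44) (1.71,4.98) (-4.69,2.24) (-4.50,0.05) (-3.79,-2.44) (1.07,-3.73)

t = z/height = 13/18 = 0.722222
s = 1 + (scale-1)·z/height = 1 + (0.81-1)·13/18 = 0.862778
θ = twist·z/height = -227°·13/18 = -163.9444° = -2.861370 rad
cos θ = -0.960994, sin θ = -0.276569 (intermediates below are computed at full precision and shown rounded to 5 d.p.)
v1: (-5,-1.5) → rotate → (4.39012,2.82434) → ×s → (3.78769,2.43678) → (3.79,2.44)
v2: (-3.5,-5) → rotate → (1.98063,5.77296) → ×s → (1.70885,4.98078) → (1.71,4.98)
v3: (4.5,-4) → rotate → (-5.43075,2.59941) → ×s → (-4.68553,2.24272) → (-4.69,2.24)
v4: (5,-1.5) → rotate → (-5.21982,0.05864) → ×s → (-4.50355,0.05060) → (-4.50,0.05)
v5: (5,1.5) → rotate → (-4.39012,-2.82434) → ×s → (-3.78769,-2.43678) → (-3.79,-2.44)
v6: (0,4.5) → rotate → (1.24456,-4.32447) → ×s → (1.07378,-3.73106) → (1.07,-3.73)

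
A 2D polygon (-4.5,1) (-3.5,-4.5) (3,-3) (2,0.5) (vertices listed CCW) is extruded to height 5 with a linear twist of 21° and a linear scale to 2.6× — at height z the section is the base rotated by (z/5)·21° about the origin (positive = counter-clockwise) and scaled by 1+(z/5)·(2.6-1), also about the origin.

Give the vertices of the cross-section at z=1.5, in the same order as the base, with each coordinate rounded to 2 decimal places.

t = z/height = 1.5/5 = 0.3
s = 1 + (scale-1)·z/height = 1 + (2.6-1)·1.5/5 = 1.480000
θ = twist·z/height = 21°·1.5/5 = 6.3000° = 0.109956 rad
cos θ = 0.993961, sin θ = 0.109734 (intermediates below are computed at full precision and shown rounded to 5 d.p.)
v1: (-4.5,1) → rotate → (-4.58256,0.50016) → ×s → (-6.78219,0.74023) → (-6.78,0.74)
v2: (-3.5,-4.5) → rotate → (-2.98506,-4.85689) → ×s → (-4.41789,-7.18820) → (-4.42,-7.19)
v3: (3,-3) → rotate → (3.31109,-2.65268) → ×s → (4.90041,-3.92597) → (4.90,-3.93)
v4: (2,0.5) → rotate → (1.93305,0.71645) → ×s → (2.86092,1.06034) → (2.86,1.06)

Cross-section at z=1.5: (-6.78,0.74) (-4.42,-7.19) (4.90,-3.93) (2.86,1.06)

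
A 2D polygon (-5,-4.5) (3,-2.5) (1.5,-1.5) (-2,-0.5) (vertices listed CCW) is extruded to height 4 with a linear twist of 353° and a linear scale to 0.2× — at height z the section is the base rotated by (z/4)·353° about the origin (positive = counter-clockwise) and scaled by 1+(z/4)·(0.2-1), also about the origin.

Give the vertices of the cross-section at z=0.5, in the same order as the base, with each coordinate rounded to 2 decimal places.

t = z/height = 0.5/4 = 0.125
s = 1 + (scale-1)·z/height = 1 + (0.2-1)·0.5/4 = 0.900000
θ = twist·z/height = 353°·0.5/4 = 44.1250° = 0.770127 rad
cos θ = 0.717823, sin θ = 0.696226 (intermediates below are computed at full precision and shown rounded to 5 d.p.)
v1: (-5,-4.5) → rotate → (-0.45610,-6.71133) → ×s → (-0.41049,-6.04020) → (-0.41,-6.04)
v2: (3,-2.5) → rotate → (3.89403,0.29412) → ×s → (3.50463,0.26471) → (3.50,0.26)
v3: (1.5,-1.5) → rotate → (2.12107,-0.03239) → ×s → (1.90897,-0.02916) → (1.91,-0.03)
v4: (-2,-0.5) → rotate → (-1.08753,-1.75136) → ×s → (-0.97878,-1.57623) → (-0.98,-1.58)

Cross-section at z=0.5: (-0.41,-6.04) (3.50,0.26) (1.91,-0.03) (-0.98,-1.58)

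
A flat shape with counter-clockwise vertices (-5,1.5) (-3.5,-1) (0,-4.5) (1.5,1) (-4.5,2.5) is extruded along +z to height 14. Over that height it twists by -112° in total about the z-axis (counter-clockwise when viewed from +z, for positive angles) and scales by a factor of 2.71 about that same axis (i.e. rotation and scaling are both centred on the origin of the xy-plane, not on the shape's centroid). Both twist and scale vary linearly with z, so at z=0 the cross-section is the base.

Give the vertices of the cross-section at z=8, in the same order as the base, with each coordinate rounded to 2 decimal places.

Cross-section at z=8: (-1.67,10.19) (-4.81,5.35) (-8.00,-3.90) (3.08,-1.80) (0.54,10.16)

t = z/height = 8/14 = 0.571429
s = 1 + (scale-1)·z/height = 1 + (2.71-1)·8/14 = 1.977143
θ = twist·z/height = -112°·8/14 = -64.0000° = -1.117011 rad
cos θ = 0.438371, sin θ = -0.898794 (intermediates below are computed at full precision and shown rounded to 5 d.p.)
v1: (-5,1.5) → rotate → (-0.84366,5.15153) → ×s → (-1.66805,10.18530) → (-1.67,10.19)
v2: (-3.5,-1) → rotate → (-2.43309,2.70741) → ×s → (-4.81057,5.35293) → (-4.81,5.35)
v3: (0,-4.5) → rotate → (-4.04457,-1.97267) → ×s → (-7.99670,-3.90025) → (-8.00,-3.90)
v4: (1.5,1) → rotate → (1.55635,-0.90982) → ×s → (3.07713,-1.79884) → (3.08,-1.80)
v5: (-4.5,2.5) → rotate → (0.27431,5.14050) → ×s → (0.54236,10.16350) → (0.54,10.16)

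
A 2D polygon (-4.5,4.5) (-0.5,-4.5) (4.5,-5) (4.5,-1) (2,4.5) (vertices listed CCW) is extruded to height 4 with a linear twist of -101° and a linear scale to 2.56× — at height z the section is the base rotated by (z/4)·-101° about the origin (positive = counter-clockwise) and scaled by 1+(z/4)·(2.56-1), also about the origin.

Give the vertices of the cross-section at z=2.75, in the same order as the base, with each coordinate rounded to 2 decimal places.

t = z/height = 2.75/4 = 0.6875
s = 1 + (scale-1)·z/height = 1 + (2.56-1)·2.75/4 = 2.072500
θ = twist·z/height = -101°·2.75/4 = -69.4375° = -1.211913 rad
cos θ = 0.351229, sin θ = -0.936290 (intermediates below are computed at full precision and shown rounded to 5 d.p.)
v1: (-4.5,4.5) → rotate → (2.63277,5.79383) → ×s → (5.45642,12.00772) → (5.46,12.01)
v2: (-0.5,-4.5) → rotate → (-4.38892,-1.11239) → ×s → (-9.09603,-2.30542) → (-9.10,-2.31)
v3: (4.5,-5) → rotate → (-3.10092,-5.96945) → ×s → (-6.42665,-12.37168) → (-6.43,-12.37)
v4: (4.5,-1) → rotate → (0.64424,-4.56453) → ×s → (1.33519,-9.45999) → (1.34,-9.46)
v5: (2,4.5) → rotate → (4.91576,-0.29205) → ×s → (10.18791,-0.60527) → (10.19,-0.61)

Cross-section at z=2.75: (5.46,12.01) (-9.10,-2.31) (-6.43,-12.37) (1.34,-9.46) (10.19,-0.61)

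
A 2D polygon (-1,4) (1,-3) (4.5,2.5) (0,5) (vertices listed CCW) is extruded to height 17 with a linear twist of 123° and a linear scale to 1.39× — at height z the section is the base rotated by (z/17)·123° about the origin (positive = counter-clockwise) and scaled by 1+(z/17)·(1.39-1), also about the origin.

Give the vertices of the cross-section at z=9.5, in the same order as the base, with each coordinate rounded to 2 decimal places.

Cross-section at z=9.5: (-4.98,0.63) (3.85,-0.19) (-0.85,6.21) (-5.68,2.21)

t = z/height = 9.5/17 = 0.558824
s = 1 + (scale-1)·z/height = 1 + (1.39-1)·9.5/17 = 1.217941
θ = twist·z/height = 123°·9.5/17 = 68.7353° = 1.199657 rad
cos θ = 0.362677, sin θ = 0.931915 (intermediates below are computed at full precision and shown rounded to 5 d.p.)
v1: (-1,4) → rotate → (-4.09034,0.51879) → ×s → (-4.98179,0.63186) → (-4.98,0.63)
v2: (1,-3) → rotate → (3.15842,-0.15612) → ×s → (3.84677,-0.19014) → (3.85,-0.19)
v3: (4.5,2.5) → rotate → (-0.69774,5.10031) → ×s → (-0.84981,6.21188) → (-0.85,6.21)
v4: (0,5) → rotate → (-4.65957,1.81339) → ×s → (-5.67509,2.20860) → (-5.68,2.21)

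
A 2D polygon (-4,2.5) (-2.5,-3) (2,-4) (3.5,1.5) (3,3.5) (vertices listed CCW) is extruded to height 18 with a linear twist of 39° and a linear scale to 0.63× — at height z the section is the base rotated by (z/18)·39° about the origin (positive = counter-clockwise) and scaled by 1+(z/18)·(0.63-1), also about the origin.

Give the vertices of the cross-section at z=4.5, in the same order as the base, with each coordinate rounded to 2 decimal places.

Cross-section at z=4.5: (-3.96,1.62) (-1.77,-3.07) (2.40,-3.27) (2.90,1.88) (2.15,3.59)

t = z/height = 4.5/18 = 0.25
s = 1 + (scale-1)·z/height = 1 + (0.63-1)·4.5/18 = 0.907500
θ = twist·z/height = 39°·4.5/18 = 9.7500° = 0.170170 rad
cos θ = 0.985556, sin θ = 0.169350 (intermediates below are computed at full precision and shown rounded to 5 d.p.)
v1: (-4,2.5) → rotate → (-4.36560,1.78649) → ×s → (-3.96178,1.62124) → (-3.96,1.62)
v2: (-2.5,-3) → rotate → (-1.95584,-3.38004) → ×s → (-1.77493,-3.06739) → (-1.77,-3.07)
v3: (2,-4) → rotate → (2.64851,-3.60353) → ×s → (2.40352,-3.27020) → (2.40,-3.27)
v4: (3.5,1.5) → rotate → (3.19542,2.07106) → ×s → (2.89985,1.87948) → (2.90,1.88)
v5: (3,3.5) → rotate → (2.36394,3.95749) → ×s → (2.14528,3.59143) → (2.15,3.59)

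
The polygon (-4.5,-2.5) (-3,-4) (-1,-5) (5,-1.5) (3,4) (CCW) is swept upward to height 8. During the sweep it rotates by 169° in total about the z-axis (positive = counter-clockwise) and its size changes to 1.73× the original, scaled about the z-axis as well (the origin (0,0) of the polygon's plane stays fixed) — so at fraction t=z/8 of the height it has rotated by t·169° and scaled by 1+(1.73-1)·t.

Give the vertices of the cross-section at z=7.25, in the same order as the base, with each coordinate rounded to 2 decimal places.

t = z/height = 7.25/8 = 0.90625
s = 1 + (scale-1)·z/height = 1 + (1.73-1)·7.25/8 = 1.661563
θ = twist·z/height = 169°·7.25/8 = 153.1563° = 2.673081 rad
cos θ = -0.892241, sin θ = 0.451559 (intermediates below are computed at full precision and shown rounded to 5 d.p.)
v1: (-4.5,-2.5) → rotate → (5.14398,0.19859) → ×s → (8.54705,0.32997) → (8.55,0.33)
v2: (-3,-4) → rotate → (4.48296,2.21429) → ×s → (7.44872,3.67918) → (7.45,3.68)
v3: (-1,-5) → rotate → (3.15004,4.00965) → ×s → (5.23398,6.66228) → (5.23,6.66)
v4: (5,-1.5) → rotate → (-3.78387,3.59616) → ×s → (-6.28713,5.97524) → (-6.29,5.98)
v5: (3,4) → rotate → (-4.48296,-2.21429) → ×s → (-7.44872,-3.67918) → (-7.45,-3.68)

Cross-section at z=7.25: (8.55,0.33) (7.45,3.68) (5.23,6.66) (-6.29,5.98) (-7.45,-3.68)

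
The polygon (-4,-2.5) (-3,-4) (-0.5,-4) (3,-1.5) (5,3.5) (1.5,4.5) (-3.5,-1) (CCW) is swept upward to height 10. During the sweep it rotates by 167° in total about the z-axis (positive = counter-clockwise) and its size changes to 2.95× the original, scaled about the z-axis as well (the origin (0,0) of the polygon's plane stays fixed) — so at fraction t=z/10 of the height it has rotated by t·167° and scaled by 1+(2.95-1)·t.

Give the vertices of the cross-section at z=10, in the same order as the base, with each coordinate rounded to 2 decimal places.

t = z/height = 10/10 = 1
s = 1 + (scale-1)·z/height = 1 + (2.95-1)·10/10 = 2.950000
θ = twist·z/height = 167°·10/10 = 167.0000° = 2.914700 rad
cos θ = -0.974370, sin θ = 0.224951 (intermediates below are computed at full precision and shown rounded to 5 d.p.)
v1: (-4,-2.5) → rotate → (4.45986,1.53612) → ×s → (13.15658,4.53156) → (13.16,4.53)
v2: (-3,-4) → rotate → (3.82291,3.22263) → ×s → (11.27760,9.50675) → (11.28,9.51)
v3: (-0.5,-4) → rotate → (1.38699,3.78500) → ×s → (4.09162,11.16576) → (4.09,11.17)
v4: (3,-1.5) → rotate → (-2.58568,2.13641) → ×s → (-7.62777,6.30240) → (-7.63,6.30)
v5: (5,3.5) → rotate → (-5.65918,-2.28554) → ×s → (-16.69458,-6.74234) → (-16.69,-6.74)
v6: (1.5,4.5) → rotate → (-2.47383,-4.04724) → ×s → (-7.29781,-11.93935) → (-7.30,-11.94)
v7: (-3.5,-1) → rotate → (3.63525,0.18704) → ×s → (10.72398,0.55177) → (10.72,0.55)

Cross-section at z=10: (13.16,4.53) (11.28,9.51) (4.09,11.17) (-7.63,6.30) (-16.69,-6.74) (-7.30,-11.94) (10.72,0.55)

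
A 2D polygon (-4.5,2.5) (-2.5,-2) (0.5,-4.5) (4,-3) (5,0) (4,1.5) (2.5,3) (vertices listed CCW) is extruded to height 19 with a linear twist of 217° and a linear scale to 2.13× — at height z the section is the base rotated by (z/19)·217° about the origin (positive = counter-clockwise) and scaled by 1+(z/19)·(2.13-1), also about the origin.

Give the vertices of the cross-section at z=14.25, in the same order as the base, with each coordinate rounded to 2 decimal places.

t = z/height = 14.25/19 = 0.75
s = 1 + (scale-1)·z/height = 1 + (2.13-1)·14.25/19 = 1.847500
θ = twist·z/height = 217°·14.25/19 = 162.7500° = 2.840523 rad
cos θ = -0.955020, sin θ = 0.296542 (intermediates below are computed at full precision and shown rounded to 5 d.p.)
v1: (-4.5,2.5) → rotate → (3.55624,-3.72199) → ×s → (6.57015,-6.87637) → (6.57,-6.88)
v2: (-2.5,-2) → rotate → (2.98063,1.16869) → ×s → (5.50672,2.15915) → (5.51,2.16)
v3: (0.5,-4.5) → rotate → (0.85693,4.44586) → ×s → (1.58317,8.21373) → (1.58,8.21)
v4: (4,-3) → rotate → (-2.93046,4.05123) → ×s → (-5.41402,7.48464) → (-5.41,7.48)
v5: (5,0) → rotate → (-4.77510,1.48271) → ×s → (-8.82200,2.73930) → (-8.82,2.74)
v6: (4,1.5) → rotate → (-4.26489,-0.24636) → ×s → (-7.87939,-0.45516) → (-7.88,-0.46)
v7: (2.5,3) → rotate → (-3.27717,-2.12371) → ×s → (-6.05458,-3.92355) → (-6.05,-3.92)

Cross-section at z=14.25: (6.57,-6.88) (5.51,2.16) (1.58,8.21) (-5.41,7.48) (-8.82,2.74) (-7.88,-0.46) (-6.05,-3.92)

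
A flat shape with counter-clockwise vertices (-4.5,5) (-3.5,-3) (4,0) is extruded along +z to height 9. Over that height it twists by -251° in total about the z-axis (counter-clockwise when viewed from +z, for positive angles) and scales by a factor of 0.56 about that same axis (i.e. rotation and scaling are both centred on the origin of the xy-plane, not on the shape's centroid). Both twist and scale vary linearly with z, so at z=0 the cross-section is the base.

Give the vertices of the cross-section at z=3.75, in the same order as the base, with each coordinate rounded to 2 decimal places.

Cross-section at z=3.75: (4.88,2.53) (-1.65,3.38) (-0.82,-3.16)

t = z/height = 3.75/9 = 0.416667
s = 1 + (scale-1)·z/height = 1 + (0.56-1)·3.75/9 = 0.816667
θ = twist·z/height = -251°·3.75/9 = -104.5833° = -1.825324 rad
cos θ = -0.251788, sin θ = -0.967782 (intermediates below are computed at full precision and shown rounded to 5 d.p.)
v1: (-4.5,5) → rotate → (5.97196,3.09608) → ×s → (4.87710,2.52847) → (4.88,2.53)
v2: (-3.5,-3) → rotate → (-2.02209,4.14260) → ×s → (-1.65137,3.38313) → (-1.65,3.38)
v3: (4,0) → rotate → (-1.00715,-3.87113) → ×s → (-0.82251,-3.16142) → (-0.82,-3.16)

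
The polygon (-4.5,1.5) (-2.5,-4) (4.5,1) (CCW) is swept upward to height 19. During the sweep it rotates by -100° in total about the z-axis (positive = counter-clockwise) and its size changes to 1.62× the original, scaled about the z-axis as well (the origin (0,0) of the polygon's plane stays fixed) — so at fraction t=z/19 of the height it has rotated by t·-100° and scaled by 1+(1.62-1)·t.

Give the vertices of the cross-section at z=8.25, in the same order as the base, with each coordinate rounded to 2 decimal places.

Cross-section at z=8.25: (-2.84,5.31) (-5.79,-1.51) (5.02,-3.00)

t = z/height = 8.25/19 = 0.434211
s = 1 + (scale-1)·z/height = 1 + (1.62-1)·8.25/19 = 1.269211
θ = twist·z/height = -100°·8.25/19 = -43.4211° = -0.757840 rad
cos θ = 0.726322, sin θ = -0.687354 (intermediates below are computed at full precision and shown rounded to 5 d.p.)
v1: (-4.5,1.5) → rotate → (-2.23742,4.18258) → ×s → (-2.83975,5.30857) → (-2.84,5.31)
v2: (-2.5,-4) → rotate → (-4.56522,-1.18690) → ×s → (-5.79423,-1.50643) → (-5.79,-1.51)
v3: (4.5,1) → rotate → (3.95580,-2.36677) → ×s → (5.02075,-3.00393) → (5.02,-3.00)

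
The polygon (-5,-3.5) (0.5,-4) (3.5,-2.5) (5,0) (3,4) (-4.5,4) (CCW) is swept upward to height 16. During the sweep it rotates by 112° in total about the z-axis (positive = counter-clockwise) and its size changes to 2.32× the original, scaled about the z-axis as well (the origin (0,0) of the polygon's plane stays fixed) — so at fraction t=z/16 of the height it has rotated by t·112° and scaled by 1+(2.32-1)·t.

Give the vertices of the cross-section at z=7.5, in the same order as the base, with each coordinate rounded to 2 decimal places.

Cross-section at z=7.5: (-0.43,-9.87) (5.63,-3.30) (6.66,2.03) (4.93,6.42) (-2.18,7.79) (-9.57,-1.84)

t = z/height = 7.5/16 = 0.46875
s = 1 + (scale-1)·z/height = 1 + (2.32-1)·7.5/16 = 1.618750
θ = twist·z/height = 112°·7.5/16 = 52.5000° = 0.916298 rad
cos θ = 0.608761, sin θ = 0.793353 (intermediates below are computed at full precision and shown rounded to 5 d.p.)
v1: (-5,-3.5) → rotate → (-0.26707,-6.09743) → ×s → (-0.43232,-9.87022) → (-0.43,-9.87)
v2: (0.5,-4) → rotate → (3.47779,-2.03837) → ×s → (5.62968,-3.29961) → (5.63,-3.30)
v3: (3.5,-2.5) → rotate → (4.11405,1.25483) → ×s → (6.65962,2.03126) → (6.66,2.03)
v4: (5,0) → rotate → (3.04381,3.96677) → ×s → (4.92716,6.42120) → (4.93,6.42)
v5: (3,4) → rotate → (-1.34713,4.81511) → ×s → (-2.18067,7.79445) → (-2.18,7.79)
v6: (-4.5,4) → rotate → (-5.91284,-1.13504) → ×s → (-9.57141,-1.83735) → (-9.57,-1.84)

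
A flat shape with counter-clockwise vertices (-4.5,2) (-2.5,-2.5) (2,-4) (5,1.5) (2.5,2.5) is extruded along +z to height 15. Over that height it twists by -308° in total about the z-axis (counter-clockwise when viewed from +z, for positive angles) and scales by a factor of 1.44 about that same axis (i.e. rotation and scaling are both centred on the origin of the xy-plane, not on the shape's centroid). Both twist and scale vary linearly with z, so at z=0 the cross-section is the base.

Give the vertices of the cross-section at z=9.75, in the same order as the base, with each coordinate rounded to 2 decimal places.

Cross-section at z=9.75: (4.54,-4.41) (4.13,1.91) (-0.64,5.72) (-6.70,0.41) (-4.13,-1.91)

t = z/height = 9.75/15 = 0.65
s = 1 + (scale-1)·z/height = 1 + (1.44-1)·9.75/15 = 1.286000
θ = twist·z/height = -308°·9.75/15 = -200.2000° = -3.494149 rad
cos θ = -0.938493, sin θ = 0.345298 (intermediates below are computed at full precision and shown rounded to 5 d.p.)
v1: (-4.5,2) → rotate → (3.53262,-3.43083) → ×s → (4.54295,-4.41204) → (4.54,-4.41)
v2: (-2.5,-2.5) → rotate → (3.20948,1.48299) → ×s → (4.12739,1.90712) → (4.13,1.91)
v3: (2,-4) → rotate → (-0.49579,4.44457) → ×s → (-0.63759,5.71572) → (-0.64,5.72)
v4: (5,1.5) → rotate → (-5.21041,0.31875) → ×s → (-6.70059,0.40991) → (-6.70,0.41)
v5: (2.5,2.5) → rotate → (-3.20948,-1.48299) → ×s → (-4.12739,-1.90712) → (-4.13,-1.91)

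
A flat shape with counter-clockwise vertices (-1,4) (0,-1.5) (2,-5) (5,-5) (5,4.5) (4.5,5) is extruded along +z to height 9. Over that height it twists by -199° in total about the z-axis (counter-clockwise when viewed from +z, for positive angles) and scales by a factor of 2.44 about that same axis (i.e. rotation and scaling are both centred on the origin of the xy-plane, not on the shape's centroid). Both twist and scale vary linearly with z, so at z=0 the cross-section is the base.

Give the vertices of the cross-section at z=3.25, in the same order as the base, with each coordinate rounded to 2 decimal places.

t = z/height = 3.25/9 = 0.361111
s = 1 + (scale-1)·z/height = 1 + (2.44-1)·3.25/9 = 1.520000
θ = twist·z/height = -199°·3.25/9 = -71.8611° = -1.254213 rad
cos θ = 0.311322, sin θ = -0.950305 (intermediates below are computed at full precision and shown rounded to 5 d.p.)
v1: (-1,4) → rotate → (3.48990,2.19559) → ×s → (5.30464,3.33730) → (5.30,3.34)
v2: (0,-1.5) → rotate → (-1.42546,-0.46698) → ×s → (-2.16669,-0.70981) → (-2.17,-0.71)
v3: (2,-5) → rotate → (-4.12888,-3.45722) → ×s → (-6.27590,-5.25497) → (-6.28,-5.25)
v4: (5,-5) → rotate → (-3.19492,-6.30813) → ×s → (-4.85627,-9.58836) → (-4.86,-9.59)
v5: (5,4.5) → rotate → (5.83298,-3.35058) → ×s → (8.86613,-5.09288) → (8.87,-5.09)
v6: (4.5,5) → rotate → (6.15247,-2.71976) → ×s → (9.35175,-4.13404) → (9.35,-4.13)

Cross-section at z=3.25: (5.30,3.34) (-2.17,-0.71) (-6.28,-5.25) (-4.86,-9.59) (8.87,-5.09) (9.35,-4.13)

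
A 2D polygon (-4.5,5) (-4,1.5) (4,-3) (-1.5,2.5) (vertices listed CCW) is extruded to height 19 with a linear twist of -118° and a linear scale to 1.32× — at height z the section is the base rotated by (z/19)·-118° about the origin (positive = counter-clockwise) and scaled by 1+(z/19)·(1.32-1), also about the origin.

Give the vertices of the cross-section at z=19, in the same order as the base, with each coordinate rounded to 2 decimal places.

t = z/height = 19/19 = 1
s = 1 + (scale-1)·z/height = 1 + (1.32-1)·19/19 = 1.320000
θ = twist·z/height = -118°·19/19 = -118.0000° = -2.059489 rad
cos θ = -0.469472, sin θ = -0.882948 (intermediates below are computed at full precision and shown rounded to 5 d.p.)
v1: (-4.5,5) → rotate → (6.52736,1.62591) → ×s → (8.61612,2.14620) → (8.62,2.15)
v2: (-4,1.5) → rotate → (3.20231,2.82758) → ×s → (4.22705,3.73241) → (4.23,3.73)
v3: (4,-3) → rotate → (-4.52673,-2.12338) → ×s → (-5.97528,-2.80286) → (-5.98,-2.80)
v4: (-1.5,2.5) → rotate → (2.91158,0.15074) → ×s → (3.84328,0.19898) → (3.84,0.20)

Cross-section at z=19: (8.62,2.15) (4.23,3.73) (-5.98,-2.80) (3.84,0.20)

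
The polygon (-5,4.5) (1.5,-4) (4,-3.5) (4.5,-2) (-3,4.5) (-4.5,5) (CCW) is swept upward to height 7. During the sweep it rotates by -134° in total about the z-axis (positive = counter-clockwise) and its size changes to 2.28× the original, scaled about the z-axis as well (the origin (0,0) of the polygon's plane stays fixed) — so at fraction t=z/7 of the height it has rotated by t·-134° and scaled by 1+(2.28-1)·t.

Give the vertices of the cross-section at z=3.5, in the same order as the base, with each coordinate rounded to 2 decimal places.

t = z/height = 3.5/7 = 0.5
s = 1 + (scale-1)·z/height = 1 + (2.28-1)·3.5/7 = 1.640000
θ = twist·z/height = -134°·3.5/7 = -67.0000° = -1.169371 rad
cos θ = 0.390731, sin θ = -0.920505 (intermediates below are computed at full precision and shown rounded to 5 d.p.)
v1: (-5,4.5) → rotate → (2.18862,6.36081) → ×s → (3.58933,10.43174) → (3.59,10.43)
v2: (1.5,-4) → rotate → (-3.09592,-2.94368) → ×s → (-5.07731,-4.82764) → (-5.08,-4.83)
v3: (4,-3.5) → rotate → (-1.65884,-5.04958) → ×s → (-2.72050,-8.28131) → (-2.72,-8.28)
v4: (4.5,-2) → rotate → (-0.08272,-4.92373) → ×s → (-0.13566,-8.07492) → (-0.14,-8.07)
v5: (-3,4.5) → rotate → (2.97008,4.51980) → ×s → (4.87093,7.41248) → (4.87,7.41)
v6: (-4.5,5) → rotate → (2.84423,6.09593) → ×s → (4.66454,9.99732) → (4.66,10.00)

Cross-section at z=3.5: (3.59,10.43) (-5.08,-4.83) (-2.72,-8.28) (-0.14,-8.07) (4.87,7.41) (4.66,10.00)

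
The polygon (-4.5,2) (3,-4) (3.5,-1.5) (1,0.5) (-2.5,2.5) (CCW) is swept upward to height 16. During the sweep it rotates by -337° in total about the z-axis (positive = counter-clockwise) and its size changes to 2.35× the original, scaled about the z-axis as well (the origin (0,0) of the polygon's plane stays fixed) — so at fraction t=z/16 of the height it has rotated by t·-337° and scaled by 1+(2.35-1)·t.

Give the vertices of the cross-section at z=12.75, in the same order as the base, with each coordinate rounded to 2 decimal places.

t = z/height = 12.75/16 = 0.796875
s = 1 + (scale-1)·z/height = 1 + (2.35-1)·12.75/16 = 2.075781
θ = twist·z/height = -337°·12.75/16 = -268.5469° = -4.687027 rad
cos θ = -0.025359, sin θ = 0.999678 (intermediates below are computed at full precision and shown rounded to 5 d.p.)
v1: (-4.5,2) → rotate → (-1.88524,-4.54927) → ×s → (-3.91335,-9.44329) → (-3.91,-9.44)
v2: (3,-4) → rotate → (3.92264,3.10047) → ×s → (8.14253,6.43590) → (8.14,6.44)
v3: (3.5,-1.5) → rotate → (1.41076,3.53691) → ×s → (2.92843,7.34186) → (2.93,7.34)
v4: (1,0.5) → rotate → (-0.52520,0.98700) → ×s → (-1.09020,2.04879) → (-1.09,2.05)
v5: (-2.5,2.5) → rotate → (-2.43580,-2.56259) → ×s → (-5.05618,-5.31938) → (-5.06,-5.32)

Cross-section at z=12.75: (-3.91,-9.44) (8.14,6.44) (2.93,7.34) (-1.09,2.05) (-5.06,-5.32)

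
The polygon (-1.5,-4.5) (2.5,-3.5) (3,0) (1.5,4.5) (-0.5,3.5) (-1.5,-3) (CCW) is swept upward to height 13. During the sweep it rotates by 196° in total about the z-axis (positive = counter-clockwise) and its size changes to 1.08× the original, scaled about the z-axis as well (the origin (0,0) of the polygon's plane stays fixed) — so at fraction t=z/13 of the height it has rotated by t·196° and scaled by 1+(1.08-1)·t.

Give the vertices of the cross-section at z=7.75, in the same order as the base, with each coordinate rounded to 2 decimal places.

Cross-section at z=7.75: (4.92,0.73) (2.09,3.99) (-1.42,2.80) (-4.92,-0.73) (-3.04,-2.12) (3.51,0.02)

t = z/height = 7.75/13 = 0.596154
s = 1 + (scale-1)·z/height = 1 + (1.08-1)·7.75/13 = 1.047692
θ = twist·z/height = 196°·7.75/13 = 116.8462° = 2.039350 rad
cos θ = -0.451596, sin θ = 0.892222 (intermediates below are computed at full precision and shown rounded to 5 d.p.)
v1: (-1.5,-4.5) → rotate → (4.69240,0.69385) → ×s → (4.91619,0.72694) → (4.92,0.73)
v2: (2.5,-3.5) → rotate → (1.99379,3.81114) → ×s → (2.08888,3.99291) → (2.09,3.99)
v3: (3,0) → rotate → (-1.35479,2.67667) → ×s → (-1.41940,2.80432) → (-1.42,2.80)
v4: (1.5,4.5) → rotate → (-4.69240,-0.69385) → ×s → (-4.91619,-0.72694) → (-4.92,-0.73)
v5: (-0.5,3.5) → rotate → (-2.89698,-2.02670) → ×s → (-3.03514,-2.12336) → (-3.04,-2.12)
v6: (-1.5,-3) → rotate → (3.35406,0.01646) → ×s → (3.51402,0.01724) → (3.51,0.02)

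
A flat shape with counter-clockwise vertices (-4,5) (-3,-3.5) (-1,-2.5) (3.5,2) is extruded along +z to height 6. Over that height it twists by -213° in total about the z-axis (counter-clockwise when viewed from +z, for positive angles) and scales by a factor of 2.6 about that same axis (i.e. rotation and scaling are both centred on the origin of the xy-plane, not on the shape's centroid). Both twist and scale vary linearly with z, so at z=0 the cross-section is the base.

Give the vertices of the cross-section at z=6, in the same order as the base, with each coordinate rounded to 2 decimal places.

Cross-section at z=6: (1.64,-16.57) (11.50,3.38) (5.72,4.04) (-10.46,0.60)

t = z/height = 6/6 = 1
s = 1 + (scale-1)·z/height = 1 + (2.6-1)·6/6 = 2.600000
θ = twist·z/height = -213°·6/6 = -213.0000° = -3.717551 rad
cos θ = -0.838671, sin θ = 0.544639 (intermediates below are computed at full precision and shown rounded to 5 d.p.)
v1: (-4,5) → rotate → (0.63149,-6.37191) → ×s → (1.64187,-16.56696) → (1.64,-16.57)
v2: (-3,-3.5) → rotate → (4.42225,1.30143) → ×s → (11.49785,3.38372) → (11.50,3.38)
v3: (-1,-2.5) → rotate → (2.20027,1.55204) → ×s → (5.72070,4.03530) → (5.72,4.04)
v4: (3.5,2) → rotate → (-4.02463,0.22890) → ×s → (-10.46403,0.59513) → (-10.46,0.60)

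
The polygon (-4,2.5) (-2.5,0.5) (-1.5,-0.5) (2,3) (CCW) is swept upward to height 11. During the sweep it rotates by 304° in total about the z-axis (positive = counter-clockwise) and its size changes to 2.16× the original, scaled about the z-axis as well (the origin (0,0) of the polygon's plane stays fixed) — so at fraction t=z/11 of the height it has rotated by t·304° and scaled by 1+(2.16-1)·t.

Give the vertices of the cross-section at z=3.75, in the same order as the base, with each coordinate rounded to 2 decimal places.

Cross-section at z=3.75: (-2.07,-6.25) (0.14,-3.55) (1.17,-1.87) (-4.73,1.73)

t = z/height = 3.75/11 = 0.340909
s = 1 + (scale-1)·z/height = 1 + (2.16-1)·3.75/11 = 1.395455
θ = twist·z/height = 304°·3.75/11 = 103.6364° = 1.808796 rad
cos θ = -0.235759, sin θ = 0.971812 (intermediates below are computed at full precision and shown rounded to 5 d.p.)
v1: (-4,2.5) → rotate → (-1.48649,-4.47664) → ×s → (-2.07433,-6.24695) → (-2.07,-6.25)
v2: (-2.5,0.5) → rotate → (0.10349,-2.54741) → ×s → (0.14442,-3.55479) → (0.14,-3.55)
v3: (-1.5,-0.5) → rotate → (0.83954,-1.33984) → ×s → (1.17155,-1.86968) → (1.17,-1.87)
v4: (2,3) → rotate → (-3.38695,1.23635) → ×s → (-4.72634,1.72527) → (-4.73,1.73)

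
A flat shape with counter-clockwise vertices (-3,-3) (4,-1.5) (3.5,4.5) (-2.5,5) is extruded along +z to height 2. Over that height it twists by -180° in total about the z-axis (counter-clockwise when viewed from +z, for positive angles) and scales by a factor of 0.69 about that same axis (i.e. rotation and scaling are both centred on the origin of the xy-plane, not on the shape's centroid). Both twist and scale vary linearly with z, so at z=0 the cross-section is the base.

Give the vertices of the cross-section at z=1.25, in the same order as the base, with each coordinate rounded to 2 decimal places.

t = z/height = 1.25/2 = 0.625
s = 1 + (scale-1)·z/height = 1 + (0.69-1)·1.25/2 = 0.806250
θ = twist·z/height = -180°·1.25/2 = -112.5000° = -1.963495 rad
cos θ = -0.382683, sin θ = -0.923880 (intermediates below are computed at full precision and shown rounded to 5 d.p.)
v1: (-3,-3) → rotate → (-1.62359,3.91969) → ×s → (-1.30902,3.16025) → (-1.31,3.16)
v2: (4,-1.5) → rotate → (-2.91655,-3.12149) → ×s → (-2.35147,-2.51670) → (-2.35,-2.52)
v3: (3.5,4.5) → rotate → (2.81807,-4.95565) → ×s → (2.27207,-3.99550) → (2.27,-4.00)
v4: (-2.5,5) → rotate → (5.57611,0.39628) → ×s → (4.49574,0.31950) → (4.50,0.32)

Cross-section at z=1.25: (-1.31,3.16) (-2.35,-2.52) (2.27,-4.00) (4.50,0.32)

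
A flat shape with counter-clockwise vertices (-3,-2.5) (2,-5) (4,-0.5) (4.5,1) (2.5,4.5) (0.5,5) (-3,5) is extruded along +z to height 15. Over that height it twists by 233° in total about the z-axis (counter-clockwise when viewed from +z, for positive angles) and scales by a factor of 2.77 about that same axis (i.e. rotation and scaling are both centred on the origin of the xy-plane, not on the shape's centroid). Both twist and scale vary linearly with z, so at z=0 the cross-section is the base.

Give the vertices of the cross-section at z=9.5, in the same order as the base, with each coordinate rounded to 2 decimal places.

t = z/height = 9.5/15 = 0.633333
s = 1 + (scale-1)·z/height = 1 + (2.77-1)·9.5/15 = 2.121000
θ = twist·z/height = 233°·9.5/15 = 147.5667° = 2.575524 rad
cos θ = -0.844016, sin θ = 0.536318 (intermediates below are computed at full precision and shown rounded to 5 d.p.)
v1: (-3,-2.5) → rotate → (3.87284,0.50109) → ×s → (8.21430,1.06280) → (8.21,1.06)
v2: (2,-5) → rotate → (0.99356,5.29272) → ×s → (2.10734,11.22585) → (2.11,11.23)
v3: (4,-0.5) → rotate → (-3.10791,2.56728) → ×s → (-6.59187,5.44520) → (-6.59,5.45)
v4: (4.5,1) → rotate → (-4.33439,1.56941) → ×s → (-9.19324,3.32873) → (-9.19,3.33)
v5: (2.5,4.5) → rotate → (-4.52347,-2.45728) → ×s → (-9.59428,-5.21189) → (-9.59,-5.21)
v6: (0.5,5) → rotate → (-3.10360,-3.95192) → ×s → (-6.58273,-8.38203) → (-6.58,-8.38)
v7: (-3,5) → rotate → (-0.14954,-5.82903) → ×s → (-0.31718,-12.36338) → (-0.32,-12.36)

Cross-section at z=9.5: (8.21,1.06) (2.11,11.23) (-6.59,5.45) (-9.19,3.33) (-9.59,-5.21) (-6.58,-8.38) (-0.32,-12.36)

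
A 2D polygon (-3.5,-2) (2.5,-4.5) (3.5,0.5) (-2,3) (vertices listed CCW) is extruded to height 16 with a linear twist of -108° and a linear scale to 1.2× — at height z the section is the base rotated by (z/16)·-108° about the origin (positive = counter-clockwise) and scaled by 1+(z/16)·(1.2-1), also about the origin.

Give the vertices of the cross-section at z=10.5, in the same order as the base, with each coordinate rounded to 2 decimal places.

t = z/height = 10.5/16 = 0.65625
s = 1 + (scale-1)·z/height = 1 + (1.2-1)·10.5/16 = 1.131250
θ = twist·z/height = -108°·10.5/16 = -70.8750° = -1.237002 rad
cos θ = 0.327630, sin θ = -0.944806 (intermediates below are computed at full precision and shown rounded to 5 d.p.)
v1: (-3.5,-2) → rotate → (-3.03632,2.65156) → ×s → (-3.43483,2.99958) → (-3.43,3.00)
v2: (2.5,-4.5) → rotate → (-3.43255,-3.83635) → ×s → (-3.88307,-4.33987) → (-3.88,-4.34)
v3: (3.5,0.5) → rotate → (1.61911,-3.14301) → ×s → (1.83162,-3.55553) → (1.83,-3.56)
v4: (-2,3) → rotate → (2.17916,2.87250) → ×s → (2.46517,3.24952) → (2.47,3.25)

Cross-section at z=10.5: (-3.43,3.00) (-3.88,-4.34) (1.83,-3.56) (2.47,3.25)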